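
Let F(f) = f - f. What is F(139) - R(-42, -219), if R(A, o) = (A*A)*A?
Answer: 74088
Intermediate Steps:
F(f) = 0
R(A, o) = A³ (R(A, o) = A²*A = A³)
F(139) - R(-42, -219) = 0 - 1*(-42)³ = 0 - 1*(-74088) = 0 + 74088 = 74088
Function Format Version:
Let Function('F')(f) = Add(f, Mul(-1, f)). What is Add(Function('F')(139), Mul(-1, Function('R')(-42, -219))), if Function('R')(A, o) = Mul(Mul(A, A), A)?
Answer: 74088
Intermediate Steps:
Function('F')(f) = 0
Function('R')(A, o) = Pow(A, 3) (Function('R')(A, o) = Mul(Pow(A, 2), A) = Pow(A, 3))
Add(Function('F')(139), Mul(-1, Function('R')(-42, -219))) = Add(0, Mul(-1, Pow(-42, 3))) = Add(0, Mul(-1, -74088)) = Add(0, 74088) = 74088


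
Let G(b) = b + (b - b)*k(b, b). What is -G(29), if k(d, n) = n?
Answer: -29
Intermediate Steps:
G(b) = b (G(b) = b + (b - b)*b = b + 0*b = b + 0 = b)
-G(29) = -1*29 = -29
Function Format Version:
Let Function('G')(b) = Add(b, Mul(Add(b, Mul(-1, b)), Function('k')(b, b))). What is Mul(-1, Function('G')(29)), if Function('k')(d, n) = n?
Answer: -29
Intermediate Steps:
Function('G')(b) = b (Function('G')(b) = Add(b, Mul(Add(b, Mul(-1, b)), b)) = Add(b, Mul(0, b)) = Add(b, 0) = b)
Mul(-1, Function('G')(29)) = Mul(-1, 29) = -29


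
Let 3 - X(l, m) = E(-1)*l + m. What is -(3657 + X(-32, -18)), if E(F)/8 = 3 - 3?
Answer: -3678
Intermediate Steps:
E(F) = 0 (E(F) = 8*(3 - 3) = 8*0 = 0)
X(l, m) = 3 - m (X(l, m) = 3 - (0*l + m) = 3 - (0 + m) = 3 - m)
-(3657 + X(-32, -18)) = -(3657 + (3 - 1*(-18))) = -(3657 + (3 + 18)) = -(3657 + 21) = -1*3678 = -3678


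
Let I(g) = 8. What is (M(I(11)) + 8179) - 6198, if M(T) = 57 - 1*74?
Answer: 1964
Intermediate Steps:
M(T) = -17 (M(T) = 57 - 74 = -17)
(M(I(11)) + 8179) - 6198 = (-17 + 8179) - 6198 = 8162 - 6198 = 1964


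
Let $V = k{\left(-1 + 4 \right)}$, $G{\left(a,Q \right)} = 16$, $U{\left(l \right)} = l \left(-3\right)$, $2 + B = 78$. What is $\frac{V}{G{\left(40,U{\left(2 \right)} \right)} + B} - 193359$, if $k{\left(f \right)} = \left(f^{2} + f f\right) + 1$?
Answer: $- \frac{17789009}{92} \approx -1.9336 \cdot 10^{5}$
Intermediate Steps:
$B = 76$ ($B = -2 + 78 = 76$)
$U{\left(l \right)} = - 3 l$
$k{\left(f \right)} = 1 + 2 f^{2}$ ($k{\left(f \right)} = \left(f^{2} + f^{2}\right) + 1 = 2 f^{2} + 1 = 1 + 2 f^{2}$)
$V = 19$ ($V = 1 + 2 \left(-1 + 4\right)^{2} = 1 + 2 \cdot 3^{2} = 1 + 2 \cdot 9 = 1 + 18 = 19$)
$\frac{V}{G{\left(40,U{\left(2 \right)} \right)} + B} - 193359 = \frac{1}{16 + 76} \cdot 19 - 193359 = \frac{1}{92} \cdot 19 - 193359 = \frac{19}{92} - 193359 = - \frac{17789009}{92}$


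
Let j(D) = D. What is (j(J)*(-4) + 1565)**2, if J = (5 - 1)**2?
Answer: 2253001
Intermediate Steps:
J = 16 (J = 4**2 = 16)
(j(J)*(-4) + 1565)**2 = (16*(-4) + 1565)**2 = (-64 + 1565)**2 = 1501**2 = 2253001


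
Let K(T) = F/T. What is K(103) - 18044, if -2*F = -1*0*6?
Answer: -18044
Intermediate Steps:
F = 0 (F = -(-1*0)*6/2 = -0*6 = -1/2*0 = 0)
K(T) = 0 (K(T) = 0/T = 0)
K(103) - 18044 = 0 - 18044 = -18044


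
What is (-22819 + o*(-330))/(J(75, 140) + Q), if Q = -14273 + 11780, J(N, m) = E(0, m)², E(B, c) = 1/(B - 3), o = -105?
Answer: -106479/22436 ≈ -4.7459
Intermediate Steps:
E(B, c) = 1/(-3 + B)
J(N, m) = ⅑ (J(N, m) = (1/(-3 + 0))² = (1/(-3))² = (-⅓)² = ⅑)
Q = -2493
(-22819 + o*(-330))/(J(75, 140) + Q) = (-22819 - 105*(-330))/(⅑ - 2493) = (-22819 + 34650)/(-22436/9) = 11831*(-9/22436) = -106479/22436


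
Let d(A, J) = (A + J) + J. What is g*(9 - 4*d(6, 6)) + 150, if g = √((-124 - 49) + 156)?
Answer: 150 - 63*I*√17 ≈ 150.0 - 259.76*I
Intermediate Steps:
d(A, J) = A + 2*J
g = I*√17 (g = √(-173 + 156) = √(-17) = I*√17 ≈ 4.1231*I)
g*(9 - 4*d(6, 6)) + 150 = (I*√17)*(9 - 4*(6 + 2*6)) + 150 = (I*√17)*(9 - 4*(6 + 12)) + 150 = (I*√17)*(9 - 4*18) + 150 = (I*√17)*(9 - 72) + 150 = (I*√17)*(-63) + 150 = -63*I*√17 + 150 = 150 - 63*I*√17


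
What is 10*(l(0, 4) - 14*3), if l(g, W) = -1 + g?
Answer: -430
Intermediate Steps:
10*(l(0, 4) - 14*3) = 10*((-1 + 0) - 14*3) = 10*(-1 - 42) = 10*(-43) = -430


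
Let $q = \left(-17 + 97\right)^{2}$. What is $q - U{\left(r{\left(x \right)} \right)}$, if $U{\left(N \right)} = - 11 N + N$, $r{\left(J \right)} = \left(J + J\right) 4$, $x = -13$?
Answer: $5360$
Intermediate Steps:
$r{\left(J \right)} = 8 J$ ($r{\left(J \right)} = 2 J 4 = 8 J$)
$U{\left(N \right)} = - 10 N$
$q = 6400$ ($q = 80^{2} = 6400$)
$q - U{\left(r{\left(x \right)} \right)} = 6400 - - 10 \cdot 8 \left(-13\right) = 6400 - \left(-10\right) \left(-104\right) = 6400 - 1040 = 5360$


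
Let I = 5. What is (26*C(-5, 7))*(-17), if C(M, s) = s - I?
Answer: -884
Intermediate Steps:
C(M, s) = -5 + s (C(M, s) = s - 1*5 = s - 5 = -5 + s)
(26*C(-5, 7))*(-17) = (26*(-5 + 7))*(-17) = (26*2)*(-17) = 52*(-17) = -884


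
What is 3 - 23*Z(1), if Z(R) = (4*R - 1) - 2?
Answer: -20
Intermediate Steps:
Z(R) = -3 + 4*R (Z(R) = (-1 + 4*R) - 2 = -3 + 4*R)
3 - 23*Z(1) = 3 - 23*(-3 + 4*1) = 3 - 23*(-3 + 4) = 3 - 23*1 = 3 - 23 = -20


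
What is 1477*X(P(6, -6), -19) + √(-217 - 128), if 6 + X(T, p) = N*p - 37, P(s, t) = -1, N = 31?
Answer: -933464 + I*√345 ≈ -9.3346e+5 + 18.574*I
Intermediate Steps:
X(T, p) = -43 + 31*p (X(T, p) = -6 + (31*p - 37) = -6 + (-37 + 31*p) = -43 + 31*p)
1477*X(P(6, -6), -19) + √(-217 - 128) = 1477*(-43 + 31*(-19)) + √(-217 - 128) = 1477*(-43 - 589) + √(-345) = 1477*(-632) + I*√345 = -933464 + I*√345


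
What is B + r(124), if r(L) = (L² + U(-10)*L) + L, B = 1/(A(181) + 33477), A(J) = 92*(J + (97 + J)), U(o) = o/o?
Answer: 1182814921/75705 ≈ 15624.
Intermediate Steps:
U(o) = 1
A(J) = 8924 + 184*J (A(J) = 92*(97 + 2*J) = 8924 + 184*J)
B = 1/75705 (B = 1/((8924 + 184*181) + 33477) = 1/((8924 + 33304) + 33477) = 1/(42228 + 33477) = 1/75705 ≈ 1.3209e-5)
r(L) = L² + 2*L (r(L) = (L² + 1*L) + L = (L² + L) + L = (L + L²) + L = L² + 2*L)
B + r(124) = 1/75705 + 124*(2 + 124) = 1/75705 + 124*126 = 1/75705 + 15624 = 1182814921/75705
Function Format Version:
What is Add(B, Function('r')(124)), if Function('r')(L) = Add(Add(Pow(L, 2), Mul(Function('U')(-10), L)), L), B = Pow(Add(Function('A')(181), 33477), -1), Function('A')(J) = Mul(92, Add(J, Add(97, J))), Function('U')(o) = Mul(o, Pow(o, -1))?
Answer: Rational(1182814921, 75705) ≈ 15624.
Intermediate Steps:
Function('U')(o) = 1
Function('A')(J) = Add(8924, Mul(184, J)) (Function('A')(J) = Mul(92, Add(97, Mul(2, J))) = Add(8924, Mul(184, J)))
B = Rational(1, 75705) (B = Pow(Add(Add(8924, Mul(184, 181)), 33477), -1) = Pow(Add(Add(8924, 33304), 33477), -1) = Pow(Add(42228, 33477), -1) = Pow(75705, -1) = Rational(1, 75705) ≈ 1.3209e-5)
Function('r')(L) = Add(Pow(L, 2), Mul(2, L)) (Function('r')(L) = Add(Add(Pow(L, 2), Mul(1, L)), L) = Add(Add(Pow(L, 2), L), L) = Add(Add(L, Pow(L, 2)), L) = Add(Pow(L, 2), Mul(2, L)))
Add(B, Function('r')(124)) = Add(Rational(1, 75705), Mul(124, Add(2, 124))) = Add(Rational(1, 75705), Mul(124, 126)) = Add(Rational(1, 75705), 15624) = Rational(1182814921, 75705)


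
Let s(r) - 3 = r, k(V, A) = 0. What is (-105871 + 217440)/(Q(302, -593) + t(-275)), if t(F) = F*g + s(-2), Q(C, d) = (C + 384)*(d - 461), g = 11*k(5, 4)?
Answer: -111569/723043 ≈ -0.15430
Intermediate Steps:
g = 0 (g = 11*0 = 0)
Q(C, d) = (-461 + d)*(384 + C) (Q(C, d) = (384 + C)*(-461 + d) = (-461 + d)*(384 + C))
s(r) = 3 + r
t(F) = 1 (t(F) = F*0 + (3 - 2) = 0 + 1 = 1)
(-105871 + 217440)/(Q(302, -593) + t(-275)) = (-105871 + 217440)/((-177024 - 461*302 + 384*(-593) + 302*(-593)) + 1) = 111569/((-177024 - 139222 - 227712 - 179086) + 1) = 111569/(-723044 + 1) = 111569/(-723043) = 111569*(-1/723043) = -111569/723043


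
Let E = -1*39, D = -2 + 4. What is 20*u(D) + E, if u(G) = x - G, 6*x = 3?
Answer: -69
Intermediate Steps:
D = 2
x = ½ (x = (⅙)*3 = ½ ≈ 0.50000)
E = -39
u(G) = ½ - G
20*u(D) + E = 20*(½ - 1*2) - 39 = 20*(½ - 2) - 39 = 20*(-3/2) - 39 = -30 - 39 = -69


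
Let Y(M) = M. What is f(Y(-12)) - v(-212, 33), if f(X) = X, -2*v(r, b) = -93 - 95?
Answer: -106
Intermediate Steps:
v(r, b) = 94 (v(r, b) = -(-93 - 95)/2 = -1/2*(-188) = 94)
f(Y(-12)) - v(-212, 33) = -12 - 1*94 = -12 - 94 = -106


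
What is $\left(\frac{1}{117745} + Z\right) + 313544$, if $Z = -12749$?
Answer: $\frac{35417107276}{117745} \approx 3.008 \cdot 10^{5}$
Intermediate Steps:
$\left(\frac{1}{117745} + Z\right) + 313544 = \left(\frac{1}{117745} - 12749\right) + 313544 = - \frac{1501131004}{117745} + 313544 = \frac{35417107276}{117745}$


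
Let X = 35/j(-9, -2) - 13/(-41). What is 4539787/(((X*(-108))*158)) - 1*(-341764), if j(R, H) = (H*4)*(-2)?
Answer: 1197346168982/3504519 ≈ 3.4166e+5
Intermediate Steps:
j(R, H) = -8*H (j(R, H) = (4*H)*(-2) = -8*H)
X = 1643/656 (X = 35/((-8*(-2))) - 13/(-41) = 35/16 - 13*(-1/41) = 35*(1/16) + 13/41 = 35/16 + 13/41 = 1643/656 ≈ 2.5046)
4539787/(((X*(-108))*158)) - 1*(-341764) = 4539787/((((1643/656)*(-108))*158)) - 1*(-341764) = 4539787/((-44361/164*158)) + 341764 = 4539787/(-3504519/82) + 341764 = 4539787*(-82/3504519) + 341764 = -372262534/3504519 + 341764 = 1197346168982/3504519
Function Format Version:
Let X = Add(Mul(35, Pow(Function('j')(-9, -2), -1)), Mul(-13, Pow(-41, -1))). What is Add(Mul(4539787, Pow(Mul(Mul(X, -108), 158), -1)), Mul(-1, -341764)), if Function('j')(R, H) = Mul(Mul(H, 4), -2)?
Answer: Rational(1197346168982, 3504519) ≈ 3.4166e+5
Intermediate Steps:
Function('j')(R, H) = Mul(-8, H) (Function('j')(R, H) = Mul(Mul(4, H), -2) = Mul(-8, H))
X = Rational(1643, 656) (X = Add(Mul(35, Pow(Mul(-8, -2), -1)), Mul(-13, Pow(-41, -1))) = Add(Mul(35, Pow(16, -1)), Mul(-13, Rational(-1, 41))) = Add(Mul(35, Rational(1, 16)), Rational(13, 41)) = Add(Rational(35, 16), Rational(13, 41)) = Rational(1643, 656) ≈ 2.5046)
Add(Mul(4539787, Pow(Mul(Mul(X, -108), 158), -1)), Mul(-1, -341764)) = Add(Mul(4539787, Pow(Mul(Mul(Rational(1643, 656), -108), 158), -1)), Mul(-1, -341764)) = Add(Mul(4539787, Pow(Mul(Rational(-44361, 164), 158), -1)), 341764) = Add(Mul(4539787, Pow(Rational(-3504519, 82), -1)), 341764) = Add(Mul(4539787, Rational(-82, 3504519)), 341764) = Add(Rational(-372262534, 3504519), 341764) = Rational(1197346168982, 3504519)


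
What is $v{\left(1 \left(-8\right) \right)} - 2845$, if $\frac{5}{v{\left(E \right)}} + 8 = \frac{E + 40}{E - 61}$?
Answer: $- \frac{1661825}{584} \approx -2845.6$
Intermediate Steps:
$v{\left(E \right)} = \frac{5}{-8 + \frac{40 + E}{-61 + E}}$ ($v{\left(E \right)} = \frac{5}{-8 + \frac{E + 40}{E - 61}} = \frac{5}{-8 + \frac{40 + E}{-61 + E}}$)
$v{\left(1 \left(-8\right) \right)} - 2845 = \frac{5 \left(61 - 1 \left(-8\right)\right)}{-528 + 7 \cdot 1 \left(-8\right)} - 2845 = \frac{5 \left(61 - -8\right)}{-528 + 7 \left(-8\right)} - 2845 = \frac{5 \left(61 + 8\right)}{-528 - 56} - 2845 = 5 \frac{1}{-584} \cdot 69 - 2845 = 5 \left(- \frac{1}{584}\right) 69 - 2845 = - \frac{345}{584} - 2845 = - \frac{1661825}{584}$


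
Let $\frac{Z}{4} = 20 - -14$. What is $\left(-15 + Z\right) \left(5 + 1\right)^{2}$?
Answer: $4356$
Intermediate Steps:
$Z = 136$ ($Z = 4 \left(20 - -14\right) = 4 \left(20 + 14\right) = 4 \cdot 34 = 136$)
$\left(-15 + Z\right) \left(5 + 1\right)^{2} = \left(-15 + 136\right) \left(5 + 1\right)^{2} = 121 \cdot 6^{2} = 121 \cdot 36 = 4356$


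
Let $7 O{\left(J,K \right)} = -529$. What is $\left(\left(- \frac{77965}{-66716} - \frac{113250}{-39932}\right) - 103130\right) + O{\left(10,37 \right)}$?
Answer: $- \frac{481144362605077}{4662180796} \approx -1.032 \cdot 10^{5}$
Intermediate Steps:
$O{\left(J,K \right)} = - \frac{529}{7}$ ($O{\left(J,K \right)} = \frac{1}{7} \left(-529\right) = - \frac{529}{7}$)
$\left(\left(- \frac{77965}{-66716} - \frac{113250}{-39932}\right) - 103130\right) + O{\left(10,37 \right)} = \left(\left(- \frac{77965}{-66716} - \frac{113250}{-39932}\right) - 103130\right) - \frac{529}{7} = \left(\left(\left(-77965\right) \left(- \frac{1}{66716}\right) - - \frac{56625}{19966}\right) - 103130\right) - \frac{529}{7} = \left(\left(\frac{77965}{66716} + \frac{56625}{19966}\right) - 103130\right) - \frac{529}{7} = \left(\frac{2667221345}{666025828} - 103130\right) - \frac{529}{7} = - \frac{68684576420295}{666025828} - \frac{529}{7} = - \frac{481144362605077}{4662180796}$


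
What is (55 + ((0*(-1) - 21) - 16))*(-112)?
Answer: -2016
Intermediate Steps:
(55 + ((0*(-1) - 21) - 16))*(-112) = (55 + ((0 - 21) - 16))*(-112) = (55 + (-21 - 16))*(-112) = (55 - 37)*(-112) = 18*(-112) = -2016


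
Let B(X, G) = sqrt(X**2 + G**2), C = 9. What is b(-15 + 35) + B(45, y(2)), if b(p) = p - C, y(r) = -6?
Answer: 11 + 3*sqrt(229) ≈ 56.398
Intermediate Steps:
b(p) = -9 + p (b(p) = p - 1*9 = p - 9 = -9 + p)
B(X, G) = sqrt(G**2 + X**2)
b(-15 + 35) + B(45, y(2)) = (-9 + (-15 + 35)) + sqrt((-6)**2 + 45**2) = (-9 + 20) + sqrt(36 + 2025) = 11 + sqrt(2061) = 11 + 3*sqrt(229)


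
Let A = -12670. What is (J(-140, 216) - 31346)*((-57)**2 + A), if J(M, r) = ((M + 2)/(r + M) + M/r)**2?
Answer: 77701560766538/263169 ≈ 2.9525e+8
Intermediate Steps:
J(M, r) = (M/r + (2 + M)/(M + r))**2 (J(M, r) = ((2 + M)/(M + r) + M/r)**2 = (M/r + (2 + M)/(M + r))**2)
(J(-140, 216) - 31346)*((-57)**2 + A) = (((-140)**2 + 2*216 + 2*(-140)*216)**2/(216**2*(-140 + 216)**2) - 31346)*((-57)**2 - 12670) = ((1/46656)*(19600 + 432 - 60480)**2/76**2 - 31346)*(3249 - 12670) = ((1/46656)*(1/5776)*(-40448)**2 - 31346)*(-9421) = ((1/46656)*(1/5776)*1636040704 - 31346)*(-9421) = (1597696/263169 - 31346)*(-9421) = -8247697778/263169*(-9421) = 77701560766538/263169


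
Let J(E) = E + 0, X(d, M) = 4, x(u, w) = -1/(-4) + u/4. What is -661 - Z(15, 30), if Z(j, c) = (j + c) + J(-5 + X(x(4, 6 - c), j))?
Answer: -705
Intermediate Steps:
x(u, w) = ¼ + u/4 (x(u, w) = -1*(-¼) + u*(¼) = ¼ + u/4)
J(E) = E
Z(j, c) = -1 + c + j (Z(j, c) = (j + c) + (-5 + 4) = (c + j) - 1 = -1 + c + j)
-661 - Z(15, 30) = -661 - (-1 + 30 + 15) = -661 - 1*44 = -661 - 44 = -705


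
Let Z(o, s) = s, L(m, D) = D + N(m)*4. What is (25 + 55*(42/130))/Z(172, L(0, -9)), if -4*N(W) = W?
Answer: -556/117 ≈ -4.7521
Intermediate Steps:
N(W) = -W/4
L(m, D) = D - m (L(m, D) = D - m/4*4 = D - m)
(25 + 55*(42/130))/Z(172, L(0, -9)) = (25 + 55*(42/130))/(-9 - 1*0) = (25 + 55*(42*(1/130)))/(-9 + 0) = (25 + 55*(21/65))/(-9) = (25 + 231/13)*(-1/9) = (556/13)*(-1/9) = -556/117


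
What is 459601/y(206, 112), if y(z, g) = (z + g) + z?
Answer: 459601/524 ≈ 877.10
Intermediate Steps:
y(z, g) = g + 2*z (y(z, g) = (g + z) + z = g + 2*z)
459601/y(206, 112) = 459601/(112 + 2*206) = 459601/(112 + 412) = 459601/524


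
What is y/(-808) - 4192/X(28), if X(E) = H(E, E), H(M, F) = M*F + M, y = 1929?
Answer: -1238371/164024 ≈ -7.5499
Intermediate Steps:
H(M, F) = M + F*M (H(M, F) = F*M + M = M + F*M)
X(E) = E*(1 + E)
y/(-808) - 4192/X(28) = 1929/(-808) - 4192*1/(28*(1 + 28)) = 1929*(-1/808) - 4192/(28*29) = -1929/808 - 4192/812 = -1929/808 - 4192*1/812 = -1929/808 - 1048/203 = -1238371/164024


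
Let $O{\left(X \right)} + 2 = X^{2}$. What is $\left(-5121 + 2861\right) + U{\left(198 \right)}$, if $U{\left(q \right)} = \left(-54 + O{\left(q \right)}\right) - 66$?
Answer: $36822$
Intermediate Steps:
$O{\left(X \right)} = -2 + X^{2}$
$U{\left(q \right)} = -122 + q^{2}$ ($U{\left(q \right)} = \left(-54 + \left(-2 + q^{2}\right)\right) - 66 = \left(-56 + q^{2}\right) - 66 = -122 + q^{2}$)
$\left(-5121 + 2861\right) + U{\left(198 \right)} = \left(-5121 + 2861\right) - \left(122 - 198^{2}\right) = -2260 + \left(-122 + 39204\right) = -2260 + 39082 = 36822$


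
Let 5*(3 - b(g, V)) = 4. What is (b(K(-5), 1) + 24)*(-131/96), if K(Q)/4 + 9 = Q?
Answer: -17161/480 ≈ -35.752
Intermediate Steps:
K(Q) = -36 + 4*Q
b(g, V) = 11/5 (b(g, V) = 3 - ⅕*4 = 3 - ⅘ = 11/5)
(b(K(-5), 1) + 24)*(-131/96) = (11/5 + 24)*(-131/96) = 131*(-131*1/96)/5 = (131/5)*(-131/96) = -17161/480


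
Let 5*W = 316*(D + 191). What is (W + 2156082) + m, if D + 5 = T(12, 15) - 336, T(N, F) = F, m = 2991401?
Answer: 5138951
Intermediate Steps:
D = -326 (D = -5 + (15 - 336) = -5 - 321 = -326)
W = -8532 (W = (316*(-326 + 191))/5 = (316*(-135))/5 = (⅕)*(-42660) = -8532)
(W + 2156082) + m = (-8532 + 2156082) + 2991401 = 2147550 + 2991401 = 5138951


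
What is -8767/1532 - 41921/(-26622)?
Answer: -84586051/20392452 ≈ -4.1479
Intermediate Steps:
-8767/1532 - 41921/(-26622) = -8767*1/1532 - 41921*(-1/26622) = -8767/1532 + 41921/26622 = -84586051/20392452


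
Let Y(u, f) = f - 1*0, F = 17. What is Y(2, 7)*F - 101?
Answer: 18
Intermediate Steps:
Y(u, f) = f (Y(u, f) = f + 0 = f)
Y(2, 7)*F - 101 = 7*17 - 101 = 119 - 101 = 18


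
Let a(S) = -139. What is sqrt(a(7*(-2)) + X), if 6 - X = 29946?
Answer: I*sqrt(30079) ≈ 173.43*I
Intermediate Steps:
X = -29940 (X = 6 - 1*29946 = 6 - 29946 = -29940)
sqrt(a(7*(-2)) + X) = sqrt(-139 - 29940) = sqrt(-30079) = I*sqrt(30079)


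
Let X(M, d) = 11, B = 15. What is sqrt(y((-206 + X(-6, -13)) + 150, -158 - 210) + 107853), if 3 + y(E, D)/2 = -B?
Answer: sqrt(107817) ≈ 328.35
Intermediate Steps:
y(E, D) = -36 (y(E, D) = -6 + 2*(-1*15) = -6 + 2*(-15) = -6 - 30 = -36)
sqrt(y((-206 + X(-6, -13)) + 150, -158 - 210) + 107853) = sqrt(-36 + 107853) = sqrt(107817)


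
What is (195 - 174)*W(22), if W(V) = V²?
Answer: 10164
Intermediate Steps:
(195 - 174)*W(22) = (195 - 174)*22² = 21*484 = 10164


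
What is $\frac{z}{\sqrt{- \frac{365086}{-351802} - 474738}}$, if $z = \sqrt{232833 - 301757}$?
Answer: $\frac{2 \sqrt{253104662687303787745}}{83506706395} \approx 0.38103$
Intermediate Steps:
$z = 2 i \sqrt{17231}$ ($z = \sqrt{-68924} = 2 i \sqrt{17231} \approx 262.53 i$)
$\frac{z}{\sqrt{- \frac{365086}{-351802} - 474738}} = \frac{2 i \sqrt{17231}}{\sqrt{- \frac{365086}{-351802} - 474738}} = \frac{2 i \sqrt{17231}}{\sqrt{\left(-365086\right) \left(- \frac{1}{351802}\right) - 474738}} = \frac{2 i \sqrt{17231}}{\sqrt{\frac{182543}{175901} - 474738}} = \frac{2 i \sqrt{17231}}{\sqrt{- \frac{83506706395}{175901}}} = \frac{2 i \sqrt{17231}}{\frac{1}{175901} i \sqrt{14688913161586895}} = 2 i \sqrt{17231} \left(- \frac{i \sqrt{14688913161586895}}{83506706395}\right) = \frac{2 \sqrt{253104662687303787745}}{83506706395}$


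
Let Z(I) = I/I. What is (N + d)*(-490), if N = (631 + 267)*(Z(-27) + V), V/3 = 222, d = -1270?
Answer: -292871040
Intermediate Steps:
Z(I) = 1
V = 666 (V = 3*222 = 666)
N = 598966 (N = (631 + 267)*(1 + 666) = 898*667 = 598966)
(N + d)*(-490) = (598966 - 1270)*(-490) = 597696*(-490) = -292871040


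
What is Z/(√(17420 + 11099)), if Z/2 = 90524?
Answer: 181048*√79/1501 ≈ 1072.1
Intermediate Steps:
Z = 181048 (Z = 2*90524 = 181048)
Z/(√(17420 + 11099)) = 181048/(√(17420 + 11099)) = 181048/(√28519) = 181048/((19*√79)) = 181048*(√79/1501) = 181048*√79/1501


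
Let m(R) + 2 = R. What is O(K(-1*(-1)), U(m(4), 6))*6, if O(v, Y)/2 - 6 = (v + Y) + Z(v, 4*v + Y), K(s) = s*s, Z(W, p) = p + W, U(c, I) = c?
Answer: 192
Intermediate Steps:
m(R) = -2 + R
Z(W, p) = W + p
K(s) = s**2
O(v, Y) = 12 + 4*Y + 12*v (O(v, Y) = 12 + 2*((v + Y) + (v + (4*v + Y))) = 12 + 2*((Y + v) + (v + (Y + 4*v))) = 12 + 2*((Y + v) + (Y + 5*v)) = 12 + 2*(2*Y + 6*v) = 12 + (4*Y + 12*v) = 12 + 4*Y + 12*v)
O(K(-1*(-1)), U(m(4), 6))*6 = (12 + 4*(-2 + 4) + 12*(-1*(-1))**2)*6 = (12 + 4*2 + 12*1**2)*6 = (12 + 8 + 12*1)*6 = (12 + 8 + 12)*6 = 32*6 = 192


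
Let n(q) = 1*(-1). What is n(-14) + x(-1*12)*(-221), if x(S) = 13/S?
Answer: 2861/12 ≈ 238.42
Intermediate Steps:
n(q) = -1
n(-14) + x(-1*12)*(-221) = -1 + (13/((-1*12)))*(-221) = -1 + (13/(-12))*(-221) = -1 + (13*(-1/12))*(-221) = -1 - 13/12*(-221) = -1 + 2873/12 = 2861/12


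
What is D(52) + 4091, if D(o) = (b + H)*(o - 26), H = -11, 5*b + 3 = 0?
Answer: 18947/5 ≈ 3789.4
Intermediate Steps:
b = -⅗ (b = -⅗ + (⅕)*0 = -⅗ + 0 = -⅗ ≈ -0.60000)
D(o) = 1508/5 - 58*o/5 (D(o) = (-⅗ - 11)*(o - 26) = -58*(-26 + o)/5 = 1508/5 - 58*o/5)
D(52) + 4091 = (1508/5 - 58/5*52) + 4091 = (1508/5 - 3016/5) + 4091 = -1508/5 + 4091 = 18947/5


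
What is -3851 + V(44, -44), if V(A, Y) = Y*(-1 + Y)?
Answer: -1871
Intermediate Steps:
-3851 + V(44, -44) = -3851 - 44*(-1 - 44) = -3851 - 44*(-45) = -3851 + 1980 = -1871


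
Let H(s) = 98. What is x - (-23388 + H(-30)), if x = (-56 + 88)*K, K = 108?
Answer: 26746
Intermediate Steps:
x = 3456 (x = (-56 + 88)*108 = 32*108 = 3456)
x - (-23388 + H(-30)) = 3456 - (-23388 + 98) = 3456 - 1*(-23290) = 3456 + 23290 = 26746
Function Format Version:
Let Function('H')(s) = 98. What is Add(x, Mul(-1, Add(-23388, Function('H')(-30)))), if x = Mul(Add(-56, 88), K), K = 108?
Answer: 26746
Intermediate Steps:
x = 3456 (x = Mul(Add(-56, 88), 108) = Mul(32, 108) = 3456)
Add(x, Mul(-1, Add(-23388, Function('H')(-30)))) = Add(3456, Mul(-1, Add(-23388, 98))) = Add(3456, Mul(-1, -23290)) = Add(3456, 23290) = 26746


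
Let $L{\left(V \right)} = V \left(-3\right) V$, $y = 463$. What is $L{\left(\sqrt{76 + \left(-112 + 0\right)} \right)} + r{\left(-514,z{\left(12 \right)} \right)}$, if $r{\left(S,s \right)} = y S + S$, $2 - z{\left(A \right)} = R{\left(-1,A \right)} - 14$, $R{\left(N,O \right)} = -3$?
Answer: $-238388$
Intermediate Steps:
$z{\left(A \right)} = 19$ ($z{\left(A \right)} = 2 - \left(-3 - 14\right) = 2 - -17 = 2 + 17 = 19$)
$r{\left(S,s \right)} = 464 S$ ($r{\left(S,s \right)} = 463 S + S = 464 S$)
$L{\left(V \right)} = - 3 V^{2}$ ($L{\left(V \right)} = - 3 V V = - 3 V^{2}$)
$L{\left(\sqrt{76 + \left(-112 + 0\right)} \right)} + r{\left(-514,z{\left(12 \right)} \right)} = - 3 \left(\sqrt{76 + \left(-112 + 0\right)}\right)^{2} + 464 \left(-514\right) = - 3 \left(\sqrt{76 - 112}\right)^{2} - 238496 = - 3 \left(\sqrt{-36}\right)^{2} - 238496 = - 3 \left(6 i\right)^{2} - 238496 = \left(-3\right) \left(-36\right) - 238496 = 108 - 238496 = -238388$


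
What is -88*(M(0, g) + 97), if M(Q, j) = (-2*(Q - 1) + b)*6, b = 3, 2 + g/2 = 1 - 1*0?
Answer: -11176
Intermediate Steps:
g = -2 (g = -4 + 2*(1 - 1*0) = -4 + 2*(1 + 0) = -4 + 2*1 = -4 + 2 = -2)
M(Q, j) = 30 - 12*Q (M(Q, j) = (-2*(Q - 1) + 3)*6 = (-2*(-1 + Q) + 3)*6 = ((2 - 2*Q) + 3)*6 = (5 - 2*Q)*6 = 30 - 12*Q)
-88*(M(0, g) + 97) = -88*((30 - 12*0) + 97) = -88*((30 + 0) + 97) = -88*(30 + 97) = -88*127 = -11176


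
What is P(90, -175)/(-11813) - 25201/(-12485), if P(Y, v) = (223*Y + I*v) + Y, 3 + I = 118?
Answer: 27023858/13407755 ≈ 2.0155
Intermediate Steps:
I = 115 (I = -3 + 118 = 115)
P(Y, v) = 115*v + 224*Y (P(Y, v) = (223*Y + 115*v) + Y = (115*v + 223*Y) + Y = 115*v + 224*Y)
P(90, -175)/(-11813) - 25201/(-12485) = (115*(-175) + 224*90)/(-11813) - 25201/(-12485) = (-20125 + 20160)*(-1/11813) - 25201*(-1/12485) = 35*(-1/11813) + 2291/1135 = -35/11813 + 2291/1135 = 27023858/13407755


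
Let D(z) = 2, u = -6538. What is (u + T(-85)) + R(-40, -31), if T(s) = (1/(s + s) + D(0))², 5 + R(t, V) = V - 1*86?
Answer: -192359079/28900 ≈ -6656.0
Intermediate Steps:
R(t, V) = -91 + V (R(t, V) = -5 + (V - 1*86) = -5 + (V - 86) = -5 + (-86 + V) = -91 + V)
T(s) = (2 + 1/(2*s))² (T(s) = (1/(s + s) + 2)² = (1/(2*s) + 2)² = (2 + 1/(2*s))²)
(u + T(-85)) + R(-40, -31) = (-6538 + (¼)*(1 + 4*(-85))²/(-85)²) + (-91 - 31) = (-6538 + (¼)*(1/7225)*(1 - 340)²) - 122 = (-6538 + (¼)*(1/7225)*(-339)²) - 122 = (-6538 + (¼)*(1/7225)*114921) - 122 = (-6538 + 114921/28900) - 122 = -188833279/28900 - 122 = -192359079/28900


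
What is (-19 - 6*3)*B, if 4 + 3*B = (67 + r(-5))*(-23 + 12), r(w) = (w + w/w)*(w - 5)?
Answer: 43697/3 ≈ 14566.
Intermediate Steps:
r(w) = (1 + w)*(-5 + w) (r(w) = (w + 1)*(-5 + w) = (1 + w)*(-5 + w))
B = -1181/3 (B = -4/3 + ((67 + (-5 + (-5)² - 4*(-5)))*(-23 + 12))/3 = -4/3 + ((67 + (-5 + 25 + 20))*(-11))/3 = -4/3 + ((67 + 40)*(-11))/3 = -4/3 + (107*(-11))/3 = -4/3 + (⅓)*(-1177) = -4/3 - 1177/3 = -1181/3 ≈ -393.67)
(-19 - 6*3)*B = (-19 - 6*3)*(-1181/3) = (-19 - 18)*(-1181/3) = -37*(-1181/3) = 43697/3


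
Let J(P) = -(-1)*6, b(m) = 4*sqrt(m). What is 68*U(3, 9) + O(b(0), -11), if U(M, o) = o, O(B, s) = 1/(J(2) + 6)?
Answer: 7345/12 ≈ 612.08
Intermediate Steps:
J(P) = 6 (J(P) = -1*(-6) = 6)
O(B, s) = 1/12 (O(B, s) = 1/(6 + 6) = 1/12)
68*U(3, 9) + O(b(0), -11) = 68*9 + 1/12 = 612 + 1/12 = 7345/12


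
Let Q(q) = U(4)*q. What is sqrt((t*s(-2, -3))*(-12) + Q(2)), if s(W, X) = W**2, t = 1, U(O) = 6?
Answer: 6*I ≈ 6.0*I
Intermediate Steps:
Q(q) = 6*q
sqrt((t*s(-2, -3))*(-12) + Q(2)) = sqrt((1*(-2)**2)*(-12) + 6*2) = sqrt((1*4)*(-12) + 12) = sqrt(4*(-12) + 12) = sqrt(-48 + 12) = sqrt(-36) = 6*I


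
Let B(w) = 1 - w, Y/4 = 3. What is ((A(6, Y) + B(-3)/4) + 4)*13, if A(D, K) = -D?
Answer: -13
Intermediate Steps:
Y = 12 (Y = 4*3 = 12)
((A(6, Y) + B(-3)/4) + 4)*13 = ((-1*6 + (1 - 1*(-3))/4) + 4)*13 = ((-6 + (1 + 3)/4) + 4)*13 = ((-6 + (¼)*4) + 4)*13 = ((-6 + 1) + 4)*13 = (-5 + 4)*13 = -1*13 = -13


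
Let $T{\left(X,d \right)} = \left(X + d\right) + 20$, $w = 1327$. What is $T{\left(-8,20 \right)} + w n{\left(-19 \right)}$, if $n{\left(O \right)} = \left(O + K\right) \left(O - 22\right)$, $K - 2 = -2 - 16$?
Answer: $1904277$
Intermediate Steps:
$K = -16$ ($K = 2 - 18 = -16$)
$n{\left(O \right)} = \left(-22 + O\right) \left(-16 + O\right)$ ($n{\left(O \right)} = \left(O - 16\right) \left(O - 22\right) = \left(-16 + O\right) \left(-22 + O\right) = \left(-22 + O\right) \left(-16 + O\right)$)
$T{\left(X,d \right)} = 20 + X + d$
$T{\left(-8,20 \right)} + w n{\left(-19 \right)} = \left(20 - 8 + 20\right) + 1327 \left(352 + \left(-19\right)^{2} - -722\right) = 32 + 1327 \left(352 + 361 + 722\right) = 32 + 1327 \cdot 1435 = 32 + 1904245 = 1904277$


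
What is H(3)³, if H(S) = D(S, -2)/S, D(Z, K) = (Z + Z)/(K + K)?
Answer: -⅛ ≈ -0.12500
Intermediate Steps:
D(Z, K) = Z/K (D(Z, K) = (2*Z)/((2*K)) = (2*Z)*(1/(2*K)) = Z/K)
H(S) = -½ (H(S) = (S/(-2))/S = (S*(-½))/S = (-S/2)/S = -½)
H(3)³ = (-½)³ = -⅛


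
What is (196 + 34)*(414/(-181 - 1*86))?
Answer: -31740/89 ≈ -356.63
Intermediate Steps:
(196 + 34)*(414/(-181 - 1*86)) = 230*(414/(-181 - 86)) = 230*(414/(-267)) = 230*(414*(-1/267)) = 230*(-138/89) = -31740/89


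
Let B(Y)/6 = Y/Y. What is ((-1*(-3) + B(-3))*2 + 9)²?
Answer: 729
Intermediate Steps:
B(Y) = 6 (B(Y) = 6*(Y/Y) = 6*1 = 6)
((-1*(-3) + B(-3))*2 + 9)² = ((-1*(-3) + 6)*2 + 9)² = ((3 + 6)*2 + 9)² = (9*2 + 9)² = (18 + 9)² = 27² = 729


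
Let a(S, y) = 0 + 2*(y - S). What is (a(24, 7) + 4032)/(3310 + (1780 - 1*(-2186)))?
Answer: 1999/3638 ≈ 0.54948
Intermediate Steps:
a(S, y) = -2*S + 2*y (a(S, y) = 0 + (-2*S + 2*y) = -2*S + 2*y)
(a(24, 7) + 4032)/(3310 + (1780 - 1*(-2186))) = ((-2*24 + 2*7) + 4032)/(3310 + (1780 - 1*(-2186))) = ((-48 + 14) + 4032)/(3310 + (1780 + 2186)) = (-34 + 4032)/(3310 + 3966) = 3998/7276 = 3998*(1/7276) = 1999/3638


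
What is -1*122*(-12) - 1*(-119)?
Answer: 1583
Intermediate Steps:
-1*122*(-12) - 1*(-119) = -122*(-12) + 119 = 1464 + 119 = 1583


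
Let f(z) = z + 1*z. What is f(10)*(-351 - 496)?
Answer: -16940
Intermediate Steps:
f(z) = 2*z (f(z) = z + z = 2*z)
f(10)*(-351 - 496) = (2*10)*(-351 - 496) = 20*(-847) = -16940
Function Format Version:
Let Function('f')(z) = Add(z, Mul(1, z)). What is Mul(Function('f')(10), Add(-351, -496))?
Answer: -16940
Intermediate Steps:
Function('f')(z) = Mul(2, z) (Function('f')(z) = Add(z, z) = Mul(2, z))
Mul(Function('f')(10), Add(-351, -496)) = Mul(Mul(2, 10), Add(-351, -496)) = Mul(20, -847) = -16940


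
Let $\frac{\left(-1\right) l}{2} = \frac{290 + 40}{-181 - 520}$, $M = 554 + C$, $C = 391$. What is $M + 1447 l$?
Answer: $\frac{1617465}{701} \approx 2307.4$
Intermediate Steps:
$M = 945$ ($M = 554 + 391 = 945$)
$l = \frac{660}{701}$ ($l = - 2 \frac{290 + 40}{-181 - 520} = - 2 \frac{330}{-701} = - 2 \cdot 330 \left(- \frac{1}{701}\right) = \left(-2\right) \left(- \frac{330}{701}\right) = \frac{660}{701} \approx 0.94151$)
$M + 1447 l = 945 + 1447 \cdot \frac{660}{701} = 945 + \frac{955020}{701} = \frac{1617465}{701}$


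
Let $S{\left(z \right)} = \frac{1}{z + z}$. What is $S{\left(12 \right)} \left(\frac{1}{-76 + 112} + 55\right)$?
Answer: $\frac{1981}{864} \approx 2.2928$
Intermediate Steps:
$S{\left(z \right)} = \frac{1}{2 z}$
$S{\left(12 \right)} \left(\frac{1}{-76 + 112} + 55\right) = \frac{1}{2 \cdot 12} \left(\frac{1}{-76 + 112} + 55\right) = \frac{1}{2} \cdot \frac{1}{12} \left(\frac{1}{36} + 55\right) = \frac{\frac{1}{36} + 55}{24} = \frac{1}{24} \cdot \frac{1981}{36} = \frac{1981}{864}$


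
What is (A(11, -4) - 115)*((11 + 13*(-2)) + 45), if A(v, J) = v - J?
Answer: -3000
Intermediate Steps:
(A(11, -4) - 115)*((11 + 13*(-2)) + 45) = ((11 - 1*(-4)) - 115)*((11 + 13*(-2)) + 45) = ((11 + 4) - 115)*((11 - 26) + 45) = (15 - 115)*(-15 + 45) = -100*30 = -3000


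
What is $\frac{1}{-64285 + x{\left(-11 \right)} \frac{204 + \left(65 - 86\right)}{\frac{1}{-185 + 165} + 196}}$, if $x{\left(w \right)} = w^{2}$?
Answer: $- \frac{3919}{251490055} \approx -1.5583 \cdot 10^{-5}$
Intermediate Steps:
$\frac{1}{-64285 + x{\left(-11 \right)} \frac{204 + \left(65 - 86\right)}{\frac{1}{-185 + 165} + 196}} = \frac{1}{-64285 + \left(-11\right)^{2} \frac{204 + \left(65 - 86\right)}{\frac{1}{-185 + 165} + 196}} = \frac{1}{-64285 + 121 \frac{204 - 21}{\frac{1}{-20} + 196}} = \frac{1}{-64285 + 121 \frac{183}{- \frac{1}{20} + 196}} = \frac{1}{-64285 + 121 \frac{183}{\frac{3919}{20}}} = \frac{1}{-64285 + 121 \cdot 183 \cdot \frac{20}{3919}} = \frac{1}{-64285 + 121 \cdot \frac{3660}{3919}} = \frac{1}{-64285 + \frac{442860}{3919}} = \frac{1}{- \frac{251490055}{3919}} = - \frac{3919}{251490055}$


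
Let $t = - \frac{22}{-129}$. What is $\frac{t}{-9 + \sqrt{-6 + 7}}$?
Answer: $- \frac{11}{516} \approx -0.021318$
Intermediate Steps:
$t = \frac{22}{129}$ ($t = \left(-22\right) \left(- \frac{1}{129}\right) = \frac{22}{129} \approx 0.17054$)
$\frac{t}{-9 + \sqrt{-6 + 7}} = \frac{22}{129 \left(-9 + \sqrt{-6 + 7}\right)} = \frac{22}{129 \left(-9 + \sqrt{1}\right)} = \frac{22}{129 \left(-9 + 1\right)} = \frac{22}{129 \left(-8\right)} = \frac{22}{129} \left(- \frac{1}{8}\right) = - \frac{11}{516}$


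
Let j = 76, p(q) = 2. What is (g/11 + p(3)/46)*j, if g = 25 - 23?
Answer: 4332/253 ≈ 17.123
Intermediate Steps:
g = 2
(g/11 + p(3)/46)*j = (2/11 + 2/46)*76 = (2*(1/11) + 2*(1/46))*76 = (2/11 + 1/23)*76 = (57/253)*76 = 4332/253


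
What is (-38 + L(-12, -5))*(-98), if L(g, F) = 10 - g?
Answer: 1568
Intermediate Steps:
(-38 + L(-12, -5))*(-98) = (-38 + (10 - 1*(-12)))*(-98) = (-38 + (10 + 12))*(-98) = (-38 + 22)*(-98) = -16*(-98) = 1568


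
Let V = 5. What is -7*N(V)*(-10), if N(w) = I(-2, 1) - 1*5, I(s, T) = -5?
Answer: -700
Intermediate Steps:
N(w) = -10 (N(w) = -5 - 1*5 = -5 - 5 = -10)
-7*N(V)*(-10) = -7*(-10)*(-10) = 70*(-10) = -700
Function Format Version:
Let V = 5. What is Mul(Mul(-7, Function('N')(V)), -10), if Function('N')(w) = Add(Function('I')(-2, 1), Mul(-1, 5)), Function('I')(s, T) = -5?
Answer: -700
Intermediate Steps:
Function('N')(w) = -10 (Function('N')(w) = Add(-5, Mul(-1, 5)) = Add(-5, -5) = -10)
Mul(Mul(-7, Function('N')(V)), -10) = Mul(Mul(-7, -10), -10) = Mul(70, -10) = -700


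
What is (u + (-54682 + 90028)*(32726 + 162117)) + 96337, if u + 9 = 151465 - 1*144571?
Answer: 6887023900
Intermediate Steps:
u = 6885 (u = -9 + (151465 - 1*144571) = -9 + (151465 - 144571) = -9 + 6894 = 6885)
(u + (-54682 + 90028)*(32726 + 162117)) + 96337 = (6885 + (-54682 + 90028)*(32726 + 162117)) + 96337 = (6885 + 35346*194843) + 96337 = (6885 + 6886920678) + 96337 = 6886927563 + 96337 = 6887023900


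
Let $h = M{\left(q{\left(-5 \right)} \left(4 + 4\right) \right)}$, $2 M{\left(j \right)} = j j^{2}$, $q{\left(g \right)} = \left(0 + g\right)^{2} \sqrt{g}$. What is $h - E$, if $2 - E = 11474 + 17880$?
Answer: $29352 - 20000000 i \sqrt{5} \approx 29352.0 - 4.4721 \cdot 10^{7} i$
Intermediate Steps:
$q{\left(g \right)} = g^{\frac{5}{2}}$ ($q{\left(g \right)} = g^{2} \sqrt{g} = g^{\frac{5}{2}}$)
$M{\left(j \right)} = \frac{j^{3}}{2}$ ($M{\left(j \right)} = \frac{j j^{2}}{2} = \frac{j^{3}}{2}$)
$E = -29352$ ($E = 2 - \left(11474 + 17880\right) = 2 - 29354 = -29352$)
$h = - 20000000 i \sqrt{5}$ ($h = \frac{\left(\left(-5\right)^{\frac{5}{2}} \left(4 + 4\right)\right)^{3}}{2} = \frac{\left(25 i \sqrt{5} \cdot 8\right)^{3}}{2} = \frac{\left(200 i \sqrt{5}\right)^{3}}{2} = \frac{\left(-40000000\right) i \sqrt{5}}{2} = - 20000000 i \sqrt{5} \approx - 4.4721 \cdot 10^{7} i$)
$h - E = - 20000000 i \sqrt{5} - -29352 = - 20000000 i \sqrt{5} + 29352 = 29352 - 20000000 i \sqrt{5}$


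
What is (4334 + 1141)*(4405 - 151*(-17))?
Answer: 38171700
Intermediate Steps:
(4334 + 1141)*(4405 - 151*(-17)) = 5475*(4405 + 2567) = 5475*6972 = 38171700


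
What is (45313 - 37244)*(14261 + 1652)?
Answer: 128401997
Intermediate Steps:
(45313 - 37244)*(14261 + 1652) = 8069*15913 = 128401997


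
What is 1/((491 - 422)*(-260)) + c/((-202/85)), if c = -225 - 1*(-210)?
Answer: 11436649/1811940 ≈ 6.3118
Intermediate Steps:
c = -15 (c = -225 + 210 = -15)
1/((491 - 422)*(-260)) + c/((-202/85)) = 1/((491 - 422)*(-260)) - 15/((-202/85)) = -1/260/69 - 15/((-202*1/85)) = (1/69)*(-1/260) - 15/(-202/85) = -1/17940 - 15*(-85/202) = -1/17940 + 1275/202 = 11436649/1811940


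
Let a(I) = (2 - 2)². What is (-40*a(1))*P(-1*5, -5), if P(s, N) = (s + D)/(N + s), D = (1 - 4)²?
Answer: 0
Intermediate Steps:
D = 9 (D = (-3)² = 9)
P(s, N) = (9 + s)/(N + s) (P(s, N) = (s + 9)/(N + s) = (9 + s)/(N + s))
a(I) = 0 (a(I) = 0² = 0)
(-40*a(1))*P(-1*5, -5) = (-40*0)*((9 - 1*5)/(-5 - 1*5)) = 0*((9 - 5)/(-5 - 5)) = 0*(4/(-10)) = 0*(-⅒*4) = 0*(-⅖) = 0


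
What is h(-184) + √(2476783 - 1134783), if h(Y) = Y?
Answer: -184 + 20*√3355 ≈ 974.45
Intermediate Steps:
h(-184) + √(2476783 - 1134783) = -184 + √(2476783 - 1134783) = -184 + √1342000 = -184 + 20*√3355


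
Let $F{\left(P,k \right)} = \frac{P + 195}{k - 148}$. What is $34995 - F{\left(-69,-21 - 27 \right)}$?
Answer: $\frac{489939}{14} \approx 34996.0$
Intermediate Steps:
$F{\left(P,k \right)} = \frac{195 + P}{-148 + k}$
$34995 - F{\left(-69,-21 - 27 \right)} = 34995 - \frac{195 - 69}{-148 - 48} = 34995 - \frac{1}{-148 - 48} \cdot 126 = 34995 - \frac{1}{-196} \cdot 126 = 34995 - \left(- \frac{1}{196}\right) 126 = 34995 - - \frac{9}{14} = 34995 + \frac{9}{14} = \frac{489939}{14}$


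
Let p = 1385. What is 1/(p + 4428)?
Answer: 1/5813 ≈ 0.00017203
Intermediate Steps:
1/(p + 4428) = 1/(1385 + 4428) = 1/5813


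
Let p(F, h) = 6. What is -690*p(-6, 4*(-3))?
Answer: -4140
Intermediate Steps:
-690*p(-6, 4*(-3)) = -690*6 = -4140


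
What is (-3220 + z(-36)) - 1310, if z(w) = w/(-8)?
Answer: -9051/2 ≈ -4525.5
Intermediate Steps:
z(w) = -w/8 (z(w) = w*(-⅛) = -w/8)
(-3220 + z(-36)) - 1310 = (-3220 - ⅛*(-36)) - 1310 = (-3220 + 9/2) - 1310 = -6431/2 - 1310 = -9051/2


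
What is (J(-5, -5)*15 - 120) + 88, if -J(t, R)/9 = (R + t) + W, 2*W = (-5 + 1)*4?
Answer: 2398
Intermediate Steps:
W = -8 (W = ((-5 + 1)*4)/2 = (-4*4)/2 = (1/2)*(-16) = -8)
J(t, R) = 72 - 9*R - 9*t (J(t, R) = -9*((R + t) - 8) = -9*(-8 + R + t) = 72 - 9*R - 9*t)
(J(-5, -5)*15 - 120) + 88 = ((72 - 9*(-5) - 9*(-5))*15 - 120) + 88 = ((72 + 45 + 45)*15 - 120) + 88 = (162*15 - 120) + 88 = (2430 - 120) + 88 = 2310 + 88 = 2398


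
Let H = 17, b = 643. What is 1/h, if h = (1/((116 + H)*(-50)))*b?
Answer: -6650/643 ≈ -10.342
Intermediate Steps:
h = -643/6650 (h = (1/((116 + 17)*(-50)))*643 = (-1/50/133)*643 = ((1/133)*(-1/50))*643 = -1/6650*643 = -643/6650 ≈ -0.096692)
1/h = 1/(-643/6650) = -6650/643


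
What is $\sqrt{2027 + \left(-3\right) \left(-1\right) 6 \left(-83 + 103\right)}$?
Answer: $\sqrt{2387} \approx 48.857$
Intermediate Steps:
$\sqrt{2027 + \left(-3\right) \left(-1\right) 6 \left(-83 + 103\right)} = \sqrt{2027 + 3 \cdot 6 \cdot 20} = \sqrt{2027 + 18 \cdot 20} = \sqrt{2027 + 360} = \sqrt{2387}$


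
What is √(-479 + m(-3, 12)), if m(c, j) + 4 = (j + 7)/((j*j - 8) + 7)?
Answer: 5*I*√394966/143 ≈ 21.974*I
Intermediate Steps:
m(c, j) = -4 + (7 + j)/(-1 + j²) (m(c, j) = -4 + (j + 7)/((j*j - 8) + 7) = -4 + (7 + j)/((j² - 8) + 7) = -4 + (7 + j)/((-8 + j²) + 7) = -4 + (7 + j)/(-1 + j²))
√(-479 + m(-3, 12)) = √(-479 + (11 + 12 - 4*12²)/(-1 + 12²)) = √(-479 + (11 + 12 - 4*144)/(-1 + 144)) = √(-479 + (11 + 12 - 576)/143) = √(-479 + (1/143)*(-553)) = √(-479 - 553/143) = √(-69050/143) = 5*I*√394966/143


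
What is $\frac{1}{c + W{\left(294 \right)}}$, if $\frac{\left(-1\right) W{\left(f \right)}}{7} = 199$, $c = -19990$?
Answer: $- \frac{1}{21383} \approx -4.6766 \cdot 10^{-5}$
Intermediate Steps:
$W{\left(f \right)} = -1393$ ($W{\left(f \right)} = \left(-7\right) 199 = -1393$)
$\frac{1}{c + W{\left(294 \right)}} = \frac{1}{-19990 - 1393} = \frac{1}{-21383} = - \frac{1}{21383}$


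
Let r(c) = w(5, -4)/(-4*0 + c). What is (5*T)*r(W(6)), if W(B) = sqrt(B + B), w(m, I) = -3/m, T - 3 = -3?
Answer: 0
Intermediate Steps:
T = 0 (T = 3 - 3 = 0)
W(B) = sqrt(2)*sqrt(B) (W(B) = sqrt(2*B) = sqrt(2)*sqrt(B))
r(c) = -3/(5*c) (r(c) = (-3/5)/(-4*0 + c) = (-3*1/5)/(0 + c) = -3/(5*c))
(5*T)*r(W(6)) = (5*0)*(-3*sqrt(3)/6/5) = 0*(-3*sqrt(3)/6/5) = 0*(-sqrt(3)/10) = 0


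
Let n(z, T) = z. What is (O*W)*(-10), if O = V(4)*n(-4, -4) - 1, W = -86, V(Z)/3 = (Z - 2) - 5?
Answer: 30100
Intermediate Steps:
V(Z) = -21 + 3*Z (V(Z) = 3*((Z - 2) - 5) = 3*((-2 + Z) - 5) = 3*(-7 + Z) = -21 + 3*Z)
O = 35 (O = (-21 + 3*4)*(-4) - 1 = (-21 + 12)*(-4) - 1 = -9*(-4) - 1 = 36 - 1 = 35)
(O*W)*(-10) = (35*(-86))*(-10) = -3010*(-10) = 30100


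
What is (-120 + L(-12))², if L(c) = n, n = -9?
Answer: 16641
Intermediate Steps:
L(c) = -9
(-120 + L(-12))² = (-120 - 9)² = (-129)² = 16641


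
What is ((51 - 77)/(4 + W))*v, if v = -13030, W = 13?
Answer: 338780/17 ≈ 19928.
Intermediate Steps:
((51 - 77)/(4 + W))*v = ((51 - 77)/(4 + 13))*(-13030) = -26/17*(-13030) = 338780/17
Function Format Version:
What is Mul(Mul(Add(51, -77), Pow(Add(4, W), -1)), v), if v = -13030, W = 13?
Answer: Rational(338780, 17) ≈ 19928.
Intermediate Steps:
Mul(Mul(Add(51, -77), Pow(Add(4, W), -1)), v) = Mul(Mul(Add(51, -77), Pow(Add(4, 13), -1)), -13030) = Mul(Mul(-26, Pow(17, -1)), -13030) = Mul(Mul(-26, Rational(1, 17)), -13030) = Mul(Rational(-26, 17), -13030) = Rational(338780, 17)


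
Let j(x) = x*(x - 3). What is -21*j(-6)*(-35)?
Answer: 39690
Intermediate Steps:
j(x) = x*(-3 + x)
-21*j(-6)*(-35) = -(-126)*(-3 - 6)*(-35) = -(-126)*(-9)*(-35) = -21*54*(-35) = -1134*(-35) = 39690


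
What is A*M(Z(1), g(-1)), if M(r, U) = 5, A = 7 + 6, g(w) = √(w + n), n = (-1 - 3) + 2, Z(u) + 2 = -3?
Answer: 65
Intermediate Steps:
Z(u) = -5 (Z(u) = -2 - 3 = -5)
n = -2 (n = -4 + 2 = -2)
g(w) = √(-2 + w) (g(w) = √(w - 2) = √(-2 + w))
A = 13
A*M(Z(1), g(-1)) = 13*5 = 65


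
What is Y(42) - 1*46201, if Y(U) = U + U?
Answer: -46117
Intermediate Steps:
Y(U) = 2*U
Y(42) - 1*46201 = 2*42 - 1*46201 = 84 - 46201 = -46117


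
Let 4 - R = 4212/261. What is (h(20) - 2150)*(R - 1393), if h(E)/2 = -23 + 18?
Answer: 88017840/29 ≈ 3.0351e+6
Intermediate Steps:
R = -352/29 (R = 4 - 4212/261 = 4 - 1*468/29 = 4 - 468/29 = -352/29 ≈ -12.138)
h(E) = -10 (h(E) = 2*(-23 + 18) = 2*(-5) = -10)
(h(20) - 2150)*(R - 1393) = (-10 - 2150)*(-352/29 - 1393) = -2160*(-40749/29) = 88017840/29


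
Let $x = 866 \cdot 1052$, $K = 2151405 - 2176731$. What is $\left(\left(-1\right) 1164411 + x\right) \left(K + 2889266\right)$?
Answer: $-725662253260$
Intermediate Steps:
$K = -25326$
$x = 911032$
$\left(\left(-1\right) 1164411 + x\right) \left(K + 2889266\right) = \left(\left(-1\right) 1164411 + 911032\right) \left(-25326 + 2889266\right) = \left(-1164411 + 911032\right) 2863940 = \left(-253379\right) 2863940 = -725662253260$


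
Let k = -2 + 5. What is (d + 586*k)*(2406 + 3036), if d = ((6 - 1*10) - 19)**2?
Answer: 12445854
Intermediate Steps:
k = 3
d = 529 (d = ((6 - 10) - 19)**2 = (-4 - 19)**2 = (-23)**2 = 529)
(d + 586*k)*(2406 + 3036) = (529 + 586*3)*(2406 + 3036) = (529 + 1758)*5442 = 2287*5442 = 12445854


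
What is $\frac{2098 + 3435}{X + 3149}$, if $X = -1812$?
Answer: $\frac{5533}{1337} \approx 4.1384$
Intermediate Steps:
$\frac{2098 + 3435}{X + 3149} = \frac{2098 + 3435}{-1812 + 3149} = \frac{5533}{1337}$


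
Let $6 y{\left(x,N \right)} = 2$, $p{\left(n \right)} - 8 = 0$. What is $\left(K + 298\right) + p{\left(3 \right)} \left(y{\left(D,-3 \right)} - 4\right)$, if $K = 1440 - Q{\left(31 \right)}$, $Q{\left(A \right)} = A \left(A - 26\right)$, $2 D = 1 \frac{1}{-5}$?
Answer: $\frac{4661}{3} \approx 1553.7$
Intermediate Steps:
$p{\left(n \right)} = 8$ ($p{\left(n \right)} = 8 + 0 = 8$)
$D = - \frac{1}{10}$ ($D = \frac{1 \frac{1}{-5}}{2} = \frac{1 \left(- \frac{1}{5}\right)}{2} = \frac{1}{2} \left(- \frac{1}{5}\right) = - \frac{1}{10} \approx -0.1$)
$y{\left(x,N \right)} = \frac{1}{3}$ ($y{\left(x,N \right)} = \frac{1}{6} \cdot 2 = \frac{1}{3}$)
$Q{\left(A \right)} = A \left(-26 + A\right)$
$K = 1285$ ($K = 1440 - 31 \left(-26 + 31\right) = 1440 - 31 \cdot 5 = 1440 - 155 = 1285$)
$\left(K + 298\right) + p{\left(3 \right)} \left(y{\left(D,-3 \right)} - 4\right) = \left(1285 + 298\right) + 8 \left(\frac{1}{3} - 4\right) = 1583 + 8 \left(- \frac{11}{3}\right) = 1583 - \frac{88}{3} = \frac{4661}{3}$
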